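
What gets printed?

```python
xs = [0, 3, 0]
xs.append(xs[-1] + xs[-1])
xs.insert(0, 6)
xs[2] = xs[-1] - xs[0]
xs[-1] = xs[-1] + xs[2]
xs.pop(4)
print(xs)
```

append xs[-1]+xs[-1] = 0+0 = 0 → [0, 3, 0, 0]
insert 6 at 0 → [6, 0, 3, 0, 0]
xs[2] = xs[-1]-xs[0] = 0-6 = -6 → [6, 0, -6, 0, 0]
xs[-1] = xs[-1]+xs[2] = 0+(-6) = -6 → [6, 0, -6, 0, -6]
pop(4) removes -6 → [6, 0, -6, 0]

[6, 0, -6, 0]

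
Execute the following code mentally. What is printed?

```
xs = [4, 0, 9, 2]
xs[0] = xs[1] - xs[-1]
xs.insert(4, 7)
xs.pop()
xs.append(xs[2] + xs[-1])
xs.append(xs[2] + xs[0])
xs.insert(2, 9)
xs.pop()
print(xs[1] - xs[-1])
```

-11

xs[0] = xs[1]-xs[-1] = 0-2 = -2 → [-2, 0, 9, 2]
insert 7 at 4 → [-2, 0, 9, 2, 7]
pop() removes 7 → [-2, 0, 9, 2]
append xs[2]+xs[-1] = 9+2 = 11 → [-2, 0, 9, 2, 11]
append xs[2]+xs[0] = 9+(-2) = 7 → [-2, 0, 9, 2, 11, 7]
insert 9 at 2 → [-2, 0, 9, 9, 2, 11, 7]
pop() removes 7 → [-2, 0, 9, 9, 2, 11]
xs[1]-xs[-1] = 0-11 = -11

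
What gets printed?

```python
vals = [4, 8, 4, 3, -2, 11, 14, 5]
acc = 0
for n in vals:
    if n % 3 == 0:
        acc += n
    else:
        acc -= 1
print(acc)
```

-4

n=4: not %3==0, acc = 0-1 = -1
n=8: not %3==0, acc = (-1)-1 = -2
n=4: not %3==0, acc = (-2)-1 = -3
n=3: %3==0, acc = (-3)+3 = 0
n=-2: not %3==0, acc = 0-1 = -1
n=11: not %3==0, acc = (-1)-1 = -2
n=14: not %3==0, acc = (-2)-1 = -3
n=5: not %3==0, acc = (-3)-1 = -4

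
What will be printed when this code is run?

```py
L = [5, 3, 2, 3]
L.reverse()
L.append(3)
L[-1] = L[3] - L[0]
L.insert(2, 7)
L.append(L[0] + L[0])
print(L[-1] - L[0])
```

3

reverse → [3, 2, 3, 5]
append 3 → [3, 2, 3, 5, 3]
L[-1] = L[3]-L[0] = 5-3 = 2 → [3, 2, 3, 5, 2]
insert 7 at 2 → [3, 2, 7, 3, 5, 2]
append L[0]+L[0] = 3+3 = 6 → [3, 2, 7, 3, 5, 2, 6]
L[-1]-L[0] = 6-3 = 3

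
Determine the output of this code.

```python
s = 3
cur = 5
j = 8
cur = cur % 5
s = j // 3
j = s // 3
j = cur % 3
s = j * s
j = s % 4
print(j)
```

cur = 5%5 = 0
s = 8//3 = 2
j = 2//3 = 0
j = 0%3 = 0
s = 0*2 = 0
j = 0%4 = 0

0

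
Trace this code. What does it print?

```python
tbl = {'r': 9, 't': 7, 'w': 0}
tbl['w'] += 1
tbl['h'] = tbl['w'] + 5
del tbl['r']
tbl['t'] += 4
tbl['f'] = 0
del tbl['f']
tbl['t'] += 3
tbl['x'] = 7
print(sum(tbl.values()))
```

28

tbl['w'] = 0+1 = 1 → {'r': 9, 't': 7, 'w': 1}
tbl['h'] = tbl['w']+5 = 6 → {'r': 9, 't': 7, 'w': 1, 'h': 6}
del 'r' → {'t': 7, 'w': 1, 'h': 6}
tbl['t'] = 7+4 = 11 → {'t': 11, 'w': 1, 'h': 6}
tbl['f'] = 0 → {'t': 11, 'w': 1, 'h': 6, 'f': 0}
del 'f' → {'t': 11, 'w': 1, 'h': 6}
tbl['t'] = 11+3 = 14 → {'t': 14, 'w': 1, 'h': 6}
tbl['x'] = 7 → {'t': 14, 'w': 1, 'h': 6, 'x': 7}
sum of values = 28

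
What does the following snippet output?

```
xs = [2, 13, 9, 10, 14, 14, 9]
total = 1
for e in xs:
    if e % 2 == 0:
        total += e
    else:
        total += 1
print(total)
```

e=2: even, total = 1+2 = 3
e=13: not even, total = 3+1 = 4
e=9: not even, total = 4+1 = 5
e=10: even, total = 5+10 = 15
e=14: even, total = 15+14 = 29
e=14: even, total = 29+14 = 43
e=9: not even, total = 43+1 = 44

44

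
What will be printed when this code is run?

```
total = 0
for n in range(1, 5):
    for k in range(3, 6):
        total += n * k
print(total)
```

n=1,k=3: total = 0+3 = 3
n=1,k=4: total = 3+4 = 7
n=1,k=5: total = 7+5 = 12
n=2,k=3: total = 12+6 = 18
n=2,k=4: total = 18+8 = 26
n=2,k=5: total = 26+10 = 36
n=3,k=3: total = 36+9 = 45
n=3,k=4: total = 45+12 = 57
n=3,k=5: total = 57+15 = 72
n=4,k=3: total = 72+12 = 84
n=4,k=4: total = 84+16 = 100
n=4,k=5: total = 100+20 = 120

120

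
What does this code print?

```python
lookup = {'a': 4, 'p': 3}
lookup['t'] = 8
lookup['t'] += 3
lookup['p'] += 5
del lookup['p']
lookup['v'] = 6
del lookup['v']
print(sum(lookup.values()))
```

lookup['t'] = 8 → {'a': 4, 'p': 3, 't': 8}
lookup['t'] = 8+3 = 11 → {'a': 4, 'p': 3, 't': 11}
lookup['p'] = 3+5 = 8 → {'a': 4, 'p': 8, 't': 11}
del 'p' → {'a': 4, 't': 11}
lookup['v'] = 6 → {'a': 4, 't': 11, 'v': 6}
del 'v' → {'a': 4, 't': 11}
sum of values = 15

15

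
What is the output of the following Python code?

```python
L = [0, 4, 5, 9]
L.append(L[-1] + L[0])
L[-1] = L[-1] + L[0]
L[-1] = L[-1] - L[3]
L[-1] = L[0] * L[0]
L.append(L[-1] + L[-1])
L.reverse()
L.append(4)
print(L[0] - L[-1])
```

append L[-1]+L[0] = 9+0 = 9 → [0, 4, 5, 9, 9]
L[-1] = L[-1]+L[0] = 9+0 = 9 → [0, 4, 5, 9, 9]
L[-1] = L[-1]-L[3] = 9-9 = 0 → [0, 4, 5, 9, 0]
L[-1] = L[0]*L[0] = 0*0 = 0 → [0, 4, 5, 9, 0]
append L[-1]+L[-1] = 0+0 = 0 → [0, 4, 5, 9, 0, 0]
reverse → [0, 0, 9, 5, 4, 0]
append 4 → [0, 0, 9, 5, 4, 0, 4]
L[0]-L[-1] = 0-4 = -4

-4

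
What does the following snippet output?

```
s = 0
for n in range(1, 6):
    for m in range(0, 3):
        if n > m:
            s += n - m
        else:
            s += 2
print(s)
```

37

n=1,m=0: 1>0, s = 0+1 = 1
n=1,m=1: not 1>1, s = 1+2 = 3
n=1,m=2: not 1>2, s = 3+2 = 5
n=2,m=0: 2>0, s = 5+2 = 7
n=2,m=1: 2>1, s = 7+1 = 8
n=2,m=2: not 2>2, s = 8+2 = 10
n=3,m=0: 3>0, s = 10+3 = 13
n=3,m=1: 3>1, s = 13+2 = 15
n=3,m=2: 3>2, s = 15+1 = 16
n=4,m=0: 4>0, s = 16+4 = 20
n=4,m=1: 4>1, s = 20+3 = 23
n=4,m=2: 4>2, s = 23+2 = 25
n=5,m=0: 5>0, s = 25+5 = 30
n=5,m=1: 5>1, s = 30+4 = 34
n=5,m=2: 5>2, s = 34+3 = 37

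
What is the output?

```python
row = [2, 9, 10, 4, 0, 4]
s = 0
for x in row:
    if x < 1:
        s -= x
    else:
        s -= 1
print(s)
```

-5

x=2: not <1, s = 0-1 = -1
x=9: not <1, s = (-1)-1 = -2
x=10: not <1, s = (-2)-1 = -3
x=4: not <1, s = (-3)-1 = -4
x=0: <1, s = (-4)-0 = -4
x=4: not <1, s = (-4)-1 = -5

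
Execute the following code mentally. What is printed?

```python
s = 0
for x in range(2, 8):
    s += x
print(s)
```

27

x=2: s = 0+2 = 2
x=3: s = 2+3 = 5
x=4: s = 5+4 = 9
x=5: s = 9+5 = 14
x=6: s = 14+6 = 20
x=7: s = 20+7 = 27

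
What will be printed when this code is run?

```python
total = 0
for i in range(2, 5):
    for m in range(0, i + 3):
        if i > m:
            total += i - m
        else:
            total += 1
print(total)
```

28

i=2,m=0: 2>0, total = 0+2 = 2
i=2,m=1: 2>1, total = 2+1 = 3
i=2,m=2: not 2>2, total = 3+1 = 4
i=2,m=3: not 2>3, total = 4+1 = 5
i=2,m=4: not 2>4, total = 5+1 = 6
i=3,m=0: 3>0, total = 6+3 = 9
i=3,m=1: 3>1, total = 9+2 = 11
i=3,m=2: 3>2, total = 11+1 = 12
i=3,m=3: not 3>3, total = 12+1 = 13
i=3,m=4: not 3>4, total = 13+1 = 14
i=3,m=5: not 3>5, total = 14+1 = 15
i=4,m=0: 4>0, total = 15+4 = 19
i=4,m=1: 4>1, total = 19+3 = 22
i=4,m=2: 4>2, total = 22+2 = 24
i=4,m=3: 4>3, total = 24+1 = 25
i=4,m=4: not 4>4, total = 25+1 = 26
i=4,m=5: not 4>5, total = 26+1 = 27
i=4,m=6: not 4>6, total = 27+1 = 28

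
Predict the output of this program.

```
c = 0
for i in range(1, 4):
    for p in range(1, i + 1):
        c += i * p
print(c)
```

i=1,p=1: c = 0+1 = 1
i=2,p=1: c = 1+2 = 3
i=2,p=2: c = 3+4 = 7
i=3,p=1: c = 7+3 = 10
i=3,p=2: c = 10+6 = 16
i=3,p=3: c = 16+9 = 25

25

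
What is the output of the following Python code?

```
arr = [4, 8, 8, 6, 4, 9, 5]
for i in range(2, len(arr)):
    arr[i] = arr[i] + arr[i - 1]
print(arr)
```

i=2: arr[2] = 8+8 = 16 → [4, 8, 16, 6, 4, 9, 5]
i=3: arr[3] = 6+16 = 22 → [4, 8, 16, 22, 4, 9, 5]
i=4: arr[4] = 4+22 = 26 → [4, 8, 16, 22, 26, 9, 5]
i=5: arr[5] = 9+26 = 35 → [4, 8, 16, 22, 26, 35, 5]
i=6: arr[6] = 5+35 = 40 → [4, 8, 16, 22, 26, 35, 40]

[4, 8, 16, 22, 26, 35, 40]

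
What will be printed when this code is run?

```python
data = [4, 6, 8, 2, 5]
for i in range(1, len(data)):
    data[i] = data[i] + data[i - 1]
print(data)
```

i=1: data[1] = 6+4 = 10 → [4, 10, 8, 2, 5]
i=2: data[2] = 8+10 = 18 → [4, 10, 18, 2, 5]
i=3: data[3] = 2+18 = 20 → [4, 10, 18, 20, 5]
i=4: data[4] = 5+20 = 25 → [4, 10, 18, 20, 25]

[4, 10, 18, 20, 25]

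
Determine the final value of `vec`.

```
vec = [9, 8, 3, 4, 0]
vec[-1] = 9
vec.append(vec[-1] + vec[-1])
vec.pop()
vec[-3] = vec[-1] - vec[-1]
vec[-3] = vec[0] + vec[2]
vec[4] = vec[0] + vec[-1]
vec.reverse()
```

[18, 4, 9, 8, 9]

vec[-1] = 9 → [9, 8, 3, 4, 9]
append vec[-1]+vec[-1] = 9+9 = 18 → [9, 8, 3, 4, 9, 18]
pop() removes 18 → [9, 8, 3, 4, 9]
vec[-3] = vec[-1]-vec[-1] = 9-9 = 0 → [9, 8, 0, 4, 9]
vec[-3] = vec[0]+vec[2] = 9+0 = 9 → [9, 8, 9, 4, 9]
vec[4] = vec[0]+vec[-1] = 9+9 = 18 → [9, 8, 9, 4, 18]
reverse → [18, 4, 9, 8, 9]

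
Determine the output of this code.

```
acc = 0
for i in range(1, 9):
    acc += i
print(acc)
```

36

i=1: acc = 0+1 = 1
i=2: acc = 1+2 = 3
i=3: acc = 3+3 = 6
i=4: acc = 6+4 = 10
i=5: acc = 10+5 = 15
i=6: acc = 15+6 = 21
i=7: acc = 21+7 = 28
i=8: acc = 28+8 = 36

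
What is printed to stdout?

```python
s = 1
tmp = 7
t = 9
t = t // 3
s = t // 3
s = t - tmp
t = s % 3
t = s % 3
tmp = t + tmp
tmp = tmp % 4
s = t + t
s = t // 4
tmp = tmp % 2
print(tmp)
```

1

t = 9//3 = 3
s = 3//3 = 1
s = 3-7 = -4
t = (-4)%3 = 2
t = (-4)%3 = 2
tmp = 2+7 = 9
tmp = 9%4 = 1
s = 2+2 = 4
s = 2//4 = 0
tmp = 1%2 = 1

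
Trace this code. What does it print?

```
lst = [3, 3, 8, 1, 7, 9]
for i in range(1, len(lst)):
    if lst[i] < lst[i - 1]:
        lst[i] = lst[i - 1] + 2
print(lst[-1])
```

i=1: 3>=3, unchanged → [3, 3, 8, 1, 7, 9]
i=2: 8>=3, unchanged → [3, 3, 8, 1, 7, 9]
i=3: 1<8, lst[3] = 8+2 = 10 → [3, 3, 8, 10, 7, 9]
i=4: 7<10, lst[4] = 10+2 = 12 → [3, 3, 8, 10, 12, 9]
i=5: 9<12, lst[5] = 12+2 = 14 → [3, 3, 8, 10, 12, 14]

14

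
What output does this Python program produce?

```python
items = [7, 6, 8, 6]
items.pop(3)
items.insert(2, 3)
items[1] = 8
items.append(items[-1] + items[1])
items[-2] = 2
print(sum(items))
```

pop(3) removes 6 → [7, 6, 8]
insert 3 at 2 → [7, 6, 3, 8]
items[1] = 8 → [7, 8, 3, 8]
append items[-1]+items[1] = 8+8 = 16 → [7, 8, 3, 8, 16]
items[-2] = 2 → [7, 8, 3, 2, 16]
sum = 36

36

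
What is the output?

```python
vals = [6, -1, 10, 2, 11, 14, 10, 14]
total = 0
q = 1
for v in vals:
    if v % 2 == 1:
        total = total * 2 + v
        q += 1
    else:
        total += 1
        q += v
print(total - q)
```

-39

v=6: not odd, total = 0+1 = 1; q=7
v=-1: odd, total = 1*2+(-1) = 1; q=8
v=10: not odd, total = 1+1 = 2; q=18
v=2: not odd, total = 2+1 = 3; q=20
v=11: odd, total = 3*2+11 = 17; q=21
v=14: not odd, total = 17+1 = 18; q=35
v=10: not odd, total = 18+1 = 19; q=45
v=14: not odd, total = 19+1 = 20; q=59
total-q = 20-59 = -39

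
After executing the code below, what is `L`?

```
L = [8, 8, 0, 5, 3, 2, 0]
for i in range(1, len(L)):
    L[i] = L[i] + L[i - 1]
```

[8, 16, 16, 21, 24, 26, 26]

i=1: L[1] = 8+8 = 16 → [8, 16, 0, 5, 3, 2, 0]
i=2: L[2] = 0+16 = 16 → [8, 16, 16, 5, 3, 2, 0]
i=3: L[3] = 5+16 = 21 → [8, 16, 16, 21, 3, 2, 0]
i=4: L[4] = 3+21 = 24 → [8, 16, 16, 21, 24, 2, 0]
i=5: L[5] = 2+24 = 26 → [8, 16, 16, 21, 24, 26, 0]
i=6: L[6] = 0+26 = 26 → [8, 16, 16, 21, 24, 26, 26]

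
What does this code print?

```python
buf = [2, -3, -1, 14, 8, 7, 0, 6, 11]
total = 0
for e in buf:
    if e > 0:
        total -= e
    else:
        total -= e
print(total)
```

e=2: >0, total = 0-2 = -2
e=-3: not >0, total = (-2)-(-3) = 1
e=-1: not >0, total = 1-(-1) = 2
e=14: >0, total = 2-14 = -12
e=8: >0, total = (-12)-8 = -20
e=7: >0, total = (-20)-7 = -27
e=0: not >0, total = (-27)-0 = -27
e=6: >0, total = (-27)-6 = -33
e=11: >0, total = (-33)-11 = -44

-44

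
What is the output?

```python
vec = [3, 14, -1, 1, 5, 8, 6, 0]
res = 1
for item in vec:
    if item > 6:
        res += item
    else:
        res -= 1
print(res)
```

17

item=3: not >6, res = 1-1 = 0
item=14: >6, res = 0+14 = 14
item=-1: not >6, res = 14-1 = 13
item=1: not >6, res = 13-1 = 12
item=5: not >6, res = 12-1 = 11
item=8: >6, res = 11+8 = 19
item=6: not >6, res = 19-1 = 18
item=0: not >6, res = 18-1 = 17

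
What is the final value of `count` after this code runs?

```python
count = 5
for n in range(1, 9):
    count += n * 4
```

149

n=1: count = 5+1*4 = 9
n=2: count = 9+2*4 = 17
n=3: count = 17+3*4 = 29
n=4: count = 29+4*4 = 45
n=5: count = 45+5*4 = 65
n=6: count = 65+6*4 = 89
n=7: count = 89+7*4 = 117
n=8: count = 117+8*4 = 149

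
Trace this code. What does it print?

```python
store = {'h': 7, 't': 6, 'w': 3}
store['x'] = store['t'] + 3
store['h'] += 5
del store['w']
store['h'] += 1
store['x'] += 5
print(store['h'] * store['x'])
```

182

store['x'] = store['t']+3 = 9 → {'h': 7, 't': 6, 'w': 3, 'x': 9}
store['h'] = 7+5 = 12 → {'h': 12, 't': 6, 'w': 3, 'x': 9}
del 'w' → {'h': 12, 't': 6, 'x': 9}
store['h'] = 12+1 = 13 → {'h': 13, 't': 6, 'x': 9}
store['x'] = 9+5 = 14 → {'h': 13, 't': 6, 'x': 14}
store['h']*store['x'] = 13*14 = 182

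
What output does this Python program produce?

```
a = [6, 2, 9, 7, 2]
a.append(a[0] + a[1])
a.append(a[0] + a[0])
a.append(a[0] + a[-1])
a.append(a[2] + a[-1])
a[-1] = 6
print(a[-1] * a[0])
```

append a[0]+a[1] = 6+2 = 8 → [6, 2, 9, 7, 2, 8]
append a[0]+a[0] = 6+6 = 12 → [6, 2, 9, 7, 2, 8, 12]
append a[0]+a[-1] = 6+12 = 18 → [6, 2, 9, 7, 2, 8, 12, 18]
append a[2]+a[-1] = 9+18 = 27 → [6, 2, 9, 7, 2, 8, 12, 18, 27]
a[-1] = 6 → [6, 2, 9, 7, 2, 8, 12, 18, 6]
a[-1]*a[0] = 6*6 = 36

36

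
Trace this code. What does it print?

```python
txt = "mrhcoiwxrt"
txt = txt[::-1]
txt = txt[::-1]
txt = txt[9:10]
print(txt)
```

t

reverse → 'trxwiochrm'
reverse → 'mrhcoiwxrt'
slice [9:10] → 't'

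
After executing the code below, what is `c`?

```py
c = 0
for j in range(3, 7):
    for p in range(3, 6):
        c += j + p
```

102

j=3,p=3: c = 0+6 = 6
j=3,p=4: c = 6+7 = 13
j=3,p=5: c = 13+8 = 21
j=4,p=3: c = 21+7 = 28
j=4,p=4: c = 28+8 = 36
j=4,p=5: c = 36+9 = 45
j=5,p=3: c = 45+8 = 53
j=5,p=4: c = 53+9 = 62
j=5,p=5: c = 62+10 = 72
j=6,p=3: c = 72+9 = 81
j=6,p=4: c = 81+10 = 91
j=6,p=5: c = 91+11 = 102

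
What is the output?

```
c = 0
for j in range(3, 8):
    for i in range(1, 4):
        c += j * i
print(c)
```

j=3,i=1: c = 0+3 = 3
j=3,i=2: c = 3+6 = 9
j=3,i=3: c = 9+9 = 18
j=4,i=1: c = 18+4 = 22
j=4,i=2: c = 22+8 = 30
j=4,i=3: c = 30+12 = 42
j=5,i=1: c = 42+5 = 47
j=5,i=2: c = 47+10 = 57
j=5,i=3: c = 57+15 = 72
j=6,i=1: c = 72+6 = 78
j=6,i=2: c = 78+12 = 90
j=6,i=3: c = 90+18 = 108
j=7,i=1: c = 108+7 = 115
j=7,i=2: c = 115+14 = 129
j=7,i=3: c = 129+21 = 150

150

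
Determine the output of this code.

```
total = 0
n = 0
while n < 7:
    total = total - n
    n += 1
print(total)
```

n=0: total = 0-0 = 0
n=1: total = 0-1 = -1
n=2: total = (-1)-2 = -3
n=3: total = (-3)-3 = -6
n=4: total = (-6)-4 = -10
n=5: total = (-10)-5 = -15
n=6: total = (-15)-6 = -21

-21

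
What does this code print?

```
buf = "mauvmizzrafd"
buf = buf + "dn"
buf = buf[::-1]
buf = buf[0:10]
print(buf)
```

+ 'dn' → 'mauvmizzrafddn'
reverse → 'nddfarzzimvuam'
slice [0:10] → 'nddfarzzim'

nddfarzzim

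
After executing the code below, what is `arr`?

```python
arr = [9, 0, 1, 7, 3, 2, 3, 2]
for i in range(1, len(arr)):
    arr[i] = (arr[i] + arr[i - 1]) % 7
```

[9, 2, 3, 3, 6, 1, 4, 6]

i=1: arr[1] = (0+9)%7 = 2 → [9, 2, 1, 7, 3, 2, 3, 2]
i=2: arr[2] = (1+2)%7 = 3 → [9, 2, 3, 7, 3, 2, 3, 2]
i=3: arr[3] = (7+3)%7 = 3 → [9, 2, 3, 3, 3, 2, 3, 2]
i=4: arr[4] = (3+3)%7 = 6 → [9, 2, 3, 3, 6, 2, 3, 2]
i=5: arr[5] = (2+6)%7 = 1 → [9, 2, 3, 3, 6, 1, 3, 2]
i=6: arr[6] = (3+1)%7 = 4 → [9, 2, 3, 3, 6, 1, 4, 2]
i=7: arr[7] = (2+4)%7 = 6 → [9, 2, 3, 3, 6, 1, 4, 6]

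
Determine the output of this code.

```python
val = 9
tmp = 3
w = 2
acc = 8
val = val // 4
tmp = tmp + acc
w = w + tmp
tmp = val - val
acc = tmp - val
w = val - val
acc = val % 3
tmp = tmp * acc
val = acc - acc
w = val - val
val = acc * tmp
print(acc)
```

val = 9//4 = 2
tmp = 3+8 = 11
w = 2+11 = 13
tmp = 2-2 = 0
acc = 0-2 = -2
w = 2-2 = 0
acc = 2%3 = 2
tmp = 0*2 = 0
val = 2-2 = 0
w = 0-0 = 0
val = 2*0 = 0

2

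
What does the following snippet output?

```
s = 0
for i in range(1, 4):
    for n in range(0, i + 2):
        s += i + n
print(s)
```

45

i=1,n=0: s = 0+1 = 1
i=1,n=1: s = 1+2 = 3
i=1,n=2: s = 3+3 = 6
i=2,n=0: s = 6+2 = 8
i=2,n=1: s = 8+3 = 11
i=2,n=2: s = 11+4 = 15
i=2,n=3: s = 15+5 = 20
i=3,n=0: s = 20+3 = 23
i=3,n=1: s = 23+4 = 27
i=3,n=2: s = 27+5 = 32
i=3,n=3: s = 32+6 = 38
i=3,n=4: s = 38+7 = 45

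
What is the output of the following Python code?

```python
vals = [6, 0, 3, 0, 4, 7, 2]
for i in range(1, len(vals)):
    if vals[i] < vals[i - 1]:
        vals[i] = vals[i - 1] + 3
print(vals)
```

i=1: 0<6, vals[1] = 6+3 = 9 → [6, 9, 3, 0, 4, 7, 2]
i=2: 3<9, vals[2] = 9+3 = 12 → [6, 9, 12, 0, 4, 7, 2]
i=3: 0<12, vals[3] = 12+3 = 15 → [6, 9, 12, 15, 4, 7, 2]
i=4: 4<15, vals[4] = 15+3 = 18 → [6, 9, 12, 15, 18, 7, 2]
i=5: 7<18, vals[5] = 18+3 = 21 → [6, 9, 12, 15, 18, 21, 2]
i=6: 2<21, vals[6] = 21+3 = 24 → [6, 9, 12, 15, 18, 21, 24]

[6, 9, 12, 15, 18, 21, 24]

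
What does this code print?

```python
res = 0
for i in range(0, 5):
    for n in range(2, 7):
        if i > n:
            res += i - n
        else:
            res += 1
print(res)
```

i=0,n=2: not 0>2, res = 0+1 = 1
i=0,n=3: not 0>3, res = 1+1 = 2
i=0,n=4: not 0>4, res = 2+1 = 3
i=0,n=5: not 0>5, res = 3+1 = 4
i=0,n=6: not 0>6, res = 4+1 = 5
i=1,n=2: not 1>2, res = 5+1 = 6
i=1,n=3: not 1>3, res = 6+1 = 7
i=1,n=4: not 1>4, res = 7+1 = 8
i=1,n=5: not 1>5, res = 8+1 = 9
i=1,n=6: not 1>6, res = 9+1 = 10
i=2,n=2: not 2>2, res = 10+1 = 11
i=2,n=3: not 2>3, res = 11+1 = 12
i=2,n=4: not 2>4, res = 12+1 = 13
i=2,n=5: not 2>5, res = 13+1 = 14
i=2,n=6: not 2>6, res = 14+1 = 15
i=3,n=2: 3>2, res = 15+1 = 16
i=3,n=3: not 3>3, res = 16+1 = 17
i=3,n=4: not 3>4, res = 17+1 = 18
i=3,n=5: not 3>5, res = 18+1 = 19
i=3,n=6: not 3>6, res = 19+1 = 20
i=4,n=2: 4>2, res = 20+2 = 22
i=4,n=3: 4>3, res = 22+1 = 23
i=4,n=4: not 4>4, res = 23+1 = 24
i=4,n=5: not 4>5, res = 24+1 = 25
i=4,n=6: not 4>6, res = 25+1 = 26

26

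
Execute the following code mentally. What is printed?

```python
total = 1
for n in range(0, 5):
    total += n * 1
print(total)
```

11

n=0: total = 1+0*1 = 1
n=1: total = 1+1*1 = 2
n=2: total = 2+2*1 = 4
n=3: total = 4+3*1 = 7
n=4: total = 7+4*1 = 11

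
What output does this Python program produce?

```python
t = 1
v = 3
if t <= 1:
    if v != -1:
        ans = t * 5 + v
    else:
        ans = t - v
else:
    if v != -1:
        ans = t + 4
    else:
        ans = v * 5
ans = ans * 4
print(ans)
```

t=1, v=3
t <= 1 is True; v != -1 is True
→ ans = t * 5 + v = 8
ans = 8*4 = 32

32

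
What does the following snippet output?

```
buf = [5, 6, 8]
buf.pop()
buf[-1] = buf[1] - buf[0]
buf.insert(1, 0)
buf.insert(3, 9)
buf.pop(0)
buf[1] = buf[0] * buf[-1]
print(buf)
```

[0, 0, 9]

pop() removes 8 → [5, 6]
buf[-1] = buf[1]-buf[0] = 6-5 = 1 → [5, 1]
insert 0 at 1 → [5, 0, 1]
insert 9 at 3 → [5, 0, 1, 9]
pop(0) removes 5 → [0, 1, 9]
buf[1] = buf[0]*buf[-1] = 0*9 = 0 → [0, 0, 9]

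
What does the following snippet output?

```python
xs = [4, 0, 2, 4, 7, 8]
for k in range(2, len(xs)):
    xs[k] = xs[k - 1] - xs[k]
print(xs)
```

k=2: xs[2] = 0-2 = -2 → [4, 0, -2, 4, 7, 8]
k=3: xs[3] = (-2)-4 = -6 → [4, 0, -2, -6, 7, 8]
k=4: xs[4] = (-6)-7 = -13 → [4, 0, -2, -6, -13, 8]
k=5: xs[5] = (-13)-8 = -21 → [4, 0, -2, -6, -13, -21]

[4, 0, -2, -6, -13, -21]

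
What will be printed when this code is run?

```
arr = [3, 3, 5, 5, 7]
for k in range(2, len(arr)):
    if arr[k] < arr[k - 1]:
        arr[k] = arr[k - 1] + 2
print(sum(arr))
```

23

k=2: 5>=3, unchanged → [3, 3, 5, 5, 7]
k=3: 5>=5, unchanged → [3, 3, 5, 5, 7]
k=4: 7>=5, unchanged → [3, 3, 5, 5, 7]
sum = 23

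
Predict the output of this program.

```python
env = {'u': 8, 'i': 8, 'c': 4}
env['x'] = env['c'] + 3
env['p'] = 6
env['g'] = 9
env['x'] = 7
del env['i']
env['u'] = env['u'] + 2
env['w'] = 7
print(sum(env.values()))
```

env['x'] = env['c']+3 = 7 → {'u': 8, 'i': 8, 'c': 4, 'x': 7}
env['p'] = 6 → {'u': 8, 'i': 8, 'c': 4, 'x': 7, 'p': 6}
env['g'] = 9 → {'u': 8, 'i': 8, 'c': 4, 'x': 7, 'p': 6, 'g': 9}
env['x'] = 7 → {'u': 8, 'i': 8, 'c': 4, 'x': 7, 'p': 6, 'g': 9}
del 'i' → {'u': 8, 'c': 4, 'x': 7, 'p': 6, 'g': 9}
env['u'] = env['u']+2 = 10 → {'u': 10, 'c': 4, 'x': 7, 'p': 6, 'g': 9}
env['w'] = 7 → {'u': 10, 'c': 4, 'x': 7, 'p': 6, 'g': 9, 'w': 7}
sum of values = 43

43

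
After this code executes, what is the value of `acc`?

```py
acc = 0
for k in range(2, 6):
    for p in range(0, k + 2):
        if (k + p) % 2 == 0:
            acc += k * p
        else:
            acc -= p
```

k=2,p=0: even sum, acc = 0+0 = 0
k=2,p=1: odd sum, acc = 0-1 = -1
k=2,p=2: even sum, acc = (-1)+4 = 3
k=2,p=3: odd sum, acc = 3-3 = 0
k=3,p=0: odd sum, acc = 0-0 = 0
k=3,p=1: even sum, acc = 0+3 = 3
k=3,p=2: odd sum, acc = 3-2 = 1
k=3,p=3: even sum, acc = 1+9 = 10
k=3,p=4: odd sum, acc = 10-4 = 6
k=4,p=0: even sum, acc = 6+0 = 6
k=4,p=1: odd sum, acc = 6-1 = 5
k=4,p=2: even sum, acc = 5+8 = 13
k=4,p=3: odd sum, acc = 13-3 = 10
k=4,p=4: even sum, acc = 10+16 = 26
k=4,p=5: odd sum, acc = 26-5 = 21
k=5,p=0: odd sum, acc = 21-0 = 21
k=5,p=1: even sum, acc = 21+5 = 26
k=5,p=2: odd sum, acc = 26-2 = 24
k=5,p=3: even sum, acc = 24+15 = 39
k=5,p=4: odd sum, acc = 39-4 = 35
k=5,p=5: even sum, acc = 35+25 = 60
k=5,p=6: odd sum, acc = 60-6 = 54

54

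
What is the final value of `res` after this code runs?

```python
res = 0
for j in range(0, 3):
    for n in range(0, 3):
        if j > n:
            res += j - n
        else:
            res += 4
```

j=0,n=0: not 0>0, res = 0+4 = 4
j=0,n=1: not 0>1, res = 4+4 = 8
j=0,n=2: not 0>2, res = 8+4 = 12
j=1,n=0: 1>0, res = 12+1 = 13
j=1,n=1: not 1>1, res = 13+4 = 17
j=1,n=2: not 1>2, res = 17+4 = 21
j=2,n=0: 2>0, res = 21+2 = 23
j=2,n=1: 2>1, res = 23+1 = 24
j=2,n=2: not 2>2, res = 24+4 = 28

28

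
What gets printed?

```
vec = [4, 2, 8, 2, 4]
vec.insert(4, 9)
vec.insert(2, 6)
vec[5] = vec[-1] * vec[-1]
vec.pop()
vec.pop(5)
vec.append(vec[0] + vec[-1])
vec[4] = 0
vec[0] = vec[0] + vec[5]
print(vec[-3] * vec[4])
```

insert 9 at 4 → [4, 2, 8, 2, 9, 4]
insert 6 at 2 → [4, 2, 6, 8, 2, 9, 4]
vec[5] = vec[-1]*vec[-1] = 4*4 = 16 → [4, 2, 6, 8, 2, 16, 4]
pop() removes 4 → [4, 2, 6, 8, 2, 16]
pop(5) removes 16 → [4, 2, 6, 8, 2]
append vec[0]+vec[-1] = 4+2 = 6 → [4, 2, 6, 8, 2, 6]
vec[4] = 0 → [4, 2, 6, 8, 0, 6]
vec[0] = vec[0]+vec[5] = 4+6 = 10 → [10, 2, 6, 8, 0, 6]
vec[-3]*vec[4] = 8*0 = 0

0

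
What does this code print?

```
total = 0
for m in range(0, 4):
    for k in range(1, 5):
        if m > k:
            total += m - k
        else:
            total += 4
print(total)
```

m=0,k=1: not 0>1, total = 0+4 = 4
m=0,k=2: not 0>2, total = 4+4 = 8
m=0,k=3: not 0>3, total = 8+4 = 12
m=0,k=4: not 0>4, total = 12+4 = 16
m=1,k=1: not 1>1, total = 16+4 = 20
m=1,k=2: not 1>2, total = 20+4 = 24
m=1,k=3: not 1>3, total = 24+4 = 28
m=1,k=4: not 1>4, total = 28+4 = 32
m=2,k=1: 2>1, total = 32+1 = 33
m=2,k=2: not 2>2, total = 33+4 = 37
m=2,k=3: not 2>3, total = 37+4 = 41
m=2,k=4: not 2>4, total = 41+4 = 45
m=3,k=1: 3>1, total = 45+2 = 47
m=3,k=2: 3>2, total = 47+1 = 48
m=3,k=3: not 3>3, total = 48+4 = 52
m=3,k=4: not 3>4, total = 52+4 = 56

56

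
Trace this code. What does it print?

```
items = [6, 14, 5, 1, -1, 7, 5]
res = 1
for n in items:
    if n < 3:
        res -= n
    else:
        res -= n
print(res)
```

-36

n=6: not <3, res = 1-6 = -5
n=14: not <3, res = (-5)-14 = -19
n=5: not <3, res = (-19)-5 = -24
n=1: <3, res = (-24)-1 = -25
n=-1: <3, res = (-25)-(-1) = -24
n=7: not <3, res = (-24)-7 = -31
n=5: not <3, res = (-31)-5 = -36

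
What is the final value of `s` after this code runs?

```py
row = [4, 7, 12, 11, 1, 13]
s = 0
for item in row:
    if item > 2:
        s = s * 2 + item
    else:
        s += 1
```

item=4: >2, s = 0*2+4 = 4
item=7: >2, s = 4*2+7 = 15
item=12: >2, s = 15*2+12 = 42
item=11: >2, s = 42*2+11 = 95
item=1: not >2, s = 95+1 = 96
item=13: >2, s = 96*2+13 = 205

205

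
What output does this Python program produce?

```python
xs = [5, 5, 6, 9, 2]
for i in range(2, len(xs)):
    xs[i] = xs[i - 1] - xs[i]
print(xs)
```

i=2: xs[2] = 5-6 = -1 → [5, 5, -1, 9, 2]
i=3: xs[3] = (-1)-9 = -10 → [5, 5, -1, -10, 2]
i=4: xs[4] = (-10)-2 = -12 → [5, 5, -1, -10, -12]

[5, 5, -1, -10, -12]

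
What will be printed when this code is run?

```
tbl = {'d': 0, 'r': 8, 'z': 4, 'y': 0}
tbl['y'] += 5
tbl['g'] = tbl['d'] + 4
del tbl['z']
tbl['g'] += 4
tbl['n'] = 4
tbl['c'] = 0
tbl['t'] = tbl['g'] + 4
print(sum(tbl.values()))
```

37

tbl['y'] = 0+5 = 5 → {'d': 0, 'r': 8, 'z': 4, 'y': 5}
tbl['g'] = tbl['d']+4 = 4 → {'d': 0, 'r': 8, 'z': 4, 'y': 5, 'g': 4}
del 'z' → {'d': 0, 'r': 8, 'y': 5, 'g': 4}
tbl['g'] = 4+4 = 8 → {'d': 0, 'r': 8, 'y': 5, 'g': 8}
tbl['n'] = 4 → {'d': 0, 'r': 8, 'y': 5, 'g': 8, 'n': 4}
tbl['c'] = 0 → {'d': 0, 'r': 8, 'y': 5, 'g': 8, 'n': 4, 'c': 0}
tbl['t'] = tbl['g']+4 = 12 → {'d': 0, 'r': 8, 'y': 5, 'g': 8, 'n': 4, 'c': 0, 't': 12}
sum of values = 37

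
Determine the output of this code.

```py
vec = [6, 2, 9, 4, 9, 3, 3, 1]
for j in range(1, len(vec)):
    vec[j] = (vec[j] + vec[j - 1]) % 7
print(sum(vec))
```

20

j=1: vec[1] = (2+6)%7 = 1 → [6, 1, 9, 4, 9, 3, 3, 1]
j=2: vec[2] = (9+1)%7 = 3 → [6, 1, 3, 4, 9, 3, 3, 1]
j=3: vec[3] = (4+3)%7 = 0 → [6, 1, 3, 0, 9, 3, 3, 1]
j=4: vec[4] = (9+0)%7 = 2 → [6, 1, 3, 0, 2, 3, 3, 1]
j=5: vec[5] = (3+2)%7 = 5 → [6, 1, 3, 0, 2, 5, 3, 1]
j=6: vec[6] = (3+5)%7 = 1 → [6, 1, 3, 0, 2, 5, 1, 1]
j=7: vec[7] = (1+1)%7 = 2 → [6, 1, 3, 0, 2, 5, 1, 2]
sum = 20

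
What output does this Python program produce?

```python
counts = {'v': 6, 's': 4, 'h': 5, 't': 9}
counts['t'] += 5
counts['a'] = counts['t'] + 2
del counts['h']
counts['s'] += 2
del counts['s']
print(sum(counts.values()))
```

36

counts['t'] = 9+5 = 14 → {'v': 6, 's': 4, 'h': 5, 't': 14}
counts['a'] = counts['t']+2 = 16 → {'v': 6, 's': 4, 'h': 5, 't': 14, 'a': 16}
del 'h' → {'v': 6, 's': 4, 't': 14, 'a': 16}
counts['s'] = 4+2 = 6 → {'v': 6, 's': 6, 't': 14, 'a': 16}
del 's' → {'v': 6, 't': 14, 'a': 16}
sum of values = 36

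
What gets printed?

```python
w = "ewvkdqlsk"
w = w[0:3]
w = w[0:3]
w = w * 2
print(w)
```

slice [0:3] → 'ewv'
slice [0:3] → 'ewv'
repeat ×2 → 'ewvewv'

ewvewv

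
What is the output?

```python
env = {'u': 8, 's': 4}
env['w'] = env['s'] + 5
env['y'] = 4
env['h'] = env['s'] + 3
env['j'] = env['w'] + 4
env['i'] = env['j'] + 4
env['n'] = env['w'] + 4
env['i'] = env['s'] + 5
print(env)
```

{'u': 8, 's': 4, 'w': 9, 'y': 4, 'h': 7, 'j': 13, 'i': 9, 'n': 13}

env['w'] = env['s']+5 = 9 → {'u': 8, 's': 4, 'w': 9}
env['y'] = 4 → {'u': 8, 's': 4, 'w': 9, 'y': 4}
env['h'] = env['s']+3 = 7 → {'u': 8, 's': 4, 'w': 9, 'y': 4, 'h': 7}
env['j'] = env['w']+4 = 13 → {'u': 8, 's': 4, 'w': 9, 'y': 4, 'h': 7, 'j': 13}
env['i'] = env['j']+4 = 17 → {'u': 8, 's': 4, 'w': 9, 'y': 4, 'h': 7, 'j': 13, 'i': 17}
env['n'] = env['w']+4 = 13 → {'u': 8, 's': 4, 'w': 9, 'y': 4, 'h': 7, 'j': 13, 'i': 17, 'n': 13}
env['i'] = env['s']+5 = 9 → {'u': 8, 's': 4, 'w': 9, 'y': 4, 'h': 7, 'j': 13, 'i': 9, 'n': 13}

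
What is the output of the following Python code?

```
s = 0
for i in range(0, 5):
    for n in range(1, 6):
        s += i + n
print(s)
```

i=0,n=1: s = 0+1 = 1
i=0,n=2: s = 1+2 = 3
i=0,n=3: s = 3+3 = 6
i=0,n=4: s = 6+4 = 10
i=0,n=5: s = 10+5 = 15
i=1,n=1: s = 15+2 = 17
i=1,n=2: s = 17+3 = 20
i=1,n=3: s = 20+4 = 24
i=1,n=4: s = 24+5 = 29
i=1,n=5: s = 29+6 = 35
i=2,n=1: s = 35+3 = 38
i=2,n=2: s = 38+4 = 42
i=2,n=3: s = 42+5 = 47
i=2,n=4: s = 47+6 = 53
i=2,n=5: s = 53+7 = 60
i=3,n=1: s = 60+4 = 64
i=3,n=2: s = 64+5 = 69
i=3,n=3: s = 69+6 = 75
i=3,n=4: s = 75+7 = 82
i=3,n=5: s = 82+8 = 90
i=4,n=1: s = 90+5 = 95
i=4,n=2: s = 95+6 = 101
i=4,n=3: s = 101+7 = 108
i=4,n=4: s = 108+8 = 116
i=4,n=5: s = 116+9 = 125

125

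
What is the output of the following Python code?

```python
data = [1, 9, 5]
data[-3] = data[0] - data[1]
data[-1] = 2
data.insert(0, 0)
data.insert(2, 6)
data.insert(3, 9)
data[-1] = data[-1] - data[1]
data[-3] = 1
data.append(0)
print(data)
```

[0, -8, 6, 1, 9, 10, 0]

data[-3] = data[0]-data[1] = 1-9 = -8 → [-8, 9, 5]
data[-1] = 2 → [-8, 9, 2]
insert 0 at 0 → [0, -8, 9, 2]
insert 6 at 2 → [0, -8, 6, 9, 2]
insert 9 at 3 → [0, -8, 6, 9, 9, 2]
data[-1] = data[-1]-data[1] = 2-(-8) = 10 → [0, -8, 6, 9, 9, 10]
data[-3] = 1 → [0, -8, 6, 1, 9, 10]
append 0 → [0, -8, 6, 1, 9, 10, 0]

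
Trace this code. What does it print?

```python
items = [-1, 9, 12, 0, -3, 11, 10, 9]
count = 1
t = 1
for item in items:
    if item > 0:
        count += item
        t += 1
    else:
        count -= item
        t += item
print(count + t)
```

58

item=-1: not >0, count = 1-(-1) = 2; t=0
item=9: >0, count = 2+9 = 11; t=1
item=12: >0, count = 11+12 = 23; t=2
item=0: not >0, count = 23-0 = 23; t=2
item=-3: not >0, count = 23-(-3) = 26; t=-1
item=11: >0, count = 26+11 = 37; t=0
item=10: >0, count = 37+10 = 47; t=1
item=9: >0, count = 47+9 = 56; t=2
count+t = 56+2 = 58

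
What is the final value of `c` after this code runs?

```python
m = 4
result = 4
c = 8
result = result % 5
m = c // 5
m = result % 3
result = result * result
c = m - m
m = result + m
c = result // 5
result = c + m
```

3

result = 4%5 = 4
m = 8//5 = 1
m = 4%3 = 1
result = 4*4 = 16
c = 1-1 = 0
m = 16+1 = 17
c = 16//5 = 3
result = 3+17 = 20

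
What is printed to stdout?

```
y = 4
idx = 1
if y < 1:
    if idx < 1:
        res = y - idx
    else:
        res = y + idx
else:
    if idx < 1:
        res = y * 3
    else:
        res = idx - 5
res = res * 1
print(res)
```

y=4, idx=1
y < 1 is False; idx < 1 is False
→ res = idx - 5 = -4
res = (-4)*1 = -4

-4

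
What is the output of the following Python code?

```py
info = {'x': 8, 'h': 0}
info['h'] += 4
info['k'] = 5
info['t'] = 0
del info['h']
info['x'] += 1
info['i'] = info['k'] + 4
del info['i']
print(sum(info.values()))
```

info['h'] = 0+4 = 4 → {'x': 8, 'h': 4}
info['k'] = 5 → {'x': 8, 'h': 4, 'k': 5}
info['t'] = 0 → {'x': 8, 'h': 4, 'k': 5, 't': 0}
del 'h' → {'x': 8, 'k': 5, 't': 0}
info['x'] = 8+1 = 9 → {'x': 9, 'k': 5, 't': 0}
info['i'] = info['k']+4 = 9 → {'x': 9, 'k': 5, 't': 0, 'i': 9}
del 'i' → {'x': 9, 'k': 5, 't': 0}
sum of values = 14

14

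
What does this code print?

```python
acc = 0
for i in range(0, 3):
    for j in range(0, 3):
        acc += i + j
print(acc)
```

i=0,j=0: acc = 0+0 = 0
i=0,j=1: acc = 0+1 = 1
i=0,j=2: acc = 1+2 = 3
i=1,j=0: acc = 3+1 = 4
i=1,j=1: acc = 4+2 = 6
i=1,j=2: acc = 6+3 = 9
i=2,j=0: acc = 9+2 = 11
i=2,j=1: acc = 11+3 = 14
i=2,j=2: acc = 14+4 = 18

18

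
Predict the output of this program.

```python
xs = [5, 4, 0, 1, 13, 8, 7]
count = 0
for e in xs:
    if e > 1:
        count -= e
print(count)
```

-37

e=5: >1, count = 0-5 = -5
e=4: >1, count = (-5)-4 = -9
e=0: not >1
e=1: not >1
e=13: >1, count = (-9)-13 = -22
e=8: >1, count = (-22)-8 = -30
e=7: >1, count = (-30)-7 = -37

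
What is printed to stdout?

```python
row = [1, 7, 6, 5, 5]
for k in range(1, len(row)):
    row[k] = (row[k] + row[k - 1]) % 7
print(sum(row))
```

k=1: row[1] = (7+1)%7 = 1 → [1, 1, 6, 5, 5]
k=2: row[2] = (6+1)%7 = 0 → [1, 1, 0, 5, 5]
k=3: row[3] = (5+0)%7 = 5 → [1, 1, 0, 5, 5]
k=4: row[4] = (5+5)%7 = 3 → [1, 1, 0, 5, 3]
sum = 10

10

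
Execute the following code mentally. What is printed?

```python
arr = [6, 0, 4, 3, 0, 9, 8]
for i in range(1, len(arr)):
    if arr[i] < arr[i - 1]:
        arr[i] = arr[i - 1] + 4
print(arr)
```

i=1: 0<6, arr[1] = 6+4 = 10 → [6, 10, 4, 3, 0, 9, 8]
i=2: 4<10, arr[2] = 10+4 = 14 → [6, 10, 14, 3, 0, 9, 8]
i=3: 3<14, arr[3] = 14+4 = 18 → [6, 10, 14, 18, 0, 9, 8]
i=4: 0<18, arr[4] = 18+4 = 22 → [6, 10, 14, 18, 22, 9, 8]
i=5: 9<22, arr[5] = 22+4 = 26 → [6, 10, 14, 18, 22, 26, 8]
i=6: 8<26, arr[6] = 26+4 = 30 → [6, 10, 14, 18, 22, 26, 30]

[6, 10, 14, 18, 22, 26, 30]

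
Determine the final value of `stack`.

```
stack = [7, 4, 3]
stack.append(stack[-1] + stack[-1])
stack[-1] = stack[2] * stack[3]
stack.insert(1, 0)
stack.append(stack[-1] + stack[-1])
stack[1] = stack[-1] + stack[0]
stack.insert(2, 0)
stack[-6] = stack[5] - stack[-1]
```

append stack[-1]+stack[-1] = 3+3 = 6 → [7, 4, 3, 6]
stack[-1] = stack[2]*stack[3] = 3*6 = 18 → [7, 4, 3, 18]
insert 0 at 1 → [7, 0, 4, 3, 18]
append stack[-1]+stack[-1] = 18+18 = 36 → [7, 0, 4, 3, 18, 36]
stack[1] = stack[-1]+stack[0] = 36+7 = 43 → [7, 43, 4, 3, 18, 36]
insert 0 at 2 → [7, 43, 0, 4, 3, 18, 36]
stack[-6] = stack[5]-stack[-1] = 18-36 = -18 → [7, -18, 0, 4, 3, 18, 36]

[7, -18, 0, 4, 3, 18, 36]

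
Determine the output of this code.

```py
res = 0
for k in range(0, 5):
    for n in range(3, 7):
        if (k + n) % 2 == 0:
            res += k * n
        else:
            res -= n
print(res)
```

48

k=0,n=3: odd sum, res = 0-3 = -3
k=0,n=4: even sum, res = (-3)+0 = -3
k=0,n=5: odd sum, res = (-3)-5 = -8
k=0,n=6: even sum, res = (-8)+0 = -8
k=1,n=3: even sum, res = (-8)+3 = -5
k=1,n=4: odd sum, res = (-5)-4 = -9
k=1,n=5: even sum, res = (-9)+5 = -4
k=1,n=6: odd sum, res = (-4)-6 = -10
k=2,n=3: odd sum, res = (-10)-3 = -13
k=2,n=4: even sum, res = (-13)+8 = -5
k=2,n=5: odd sum, res = (-5)-5 = -10
k=2,n=6: even sum, res = (-10)+12 = 2
k=3,n=3: even sum, res = 2+9 = 11
k=3,n=4: odd sum, res = 11-4 = 7
k=3,n=5: even sum, res = 7+15 = 22
k=3,n=6: odd sum, res = 22-6 = 16
k=4,n=3: odd sum, res = 16-3 = 13
k=4,n=4: even sum, res = 13+16 = 29
k=4,n=5: odd sum, res = 29-5 = 24
k=4,n=6: even sum, res = 24+24 = 48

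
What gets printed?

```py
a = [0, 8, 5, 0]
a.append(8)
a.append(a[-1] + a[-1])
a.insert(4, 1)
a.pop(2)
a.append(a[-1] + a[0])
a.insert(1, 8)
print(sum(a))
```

57

append 8 → [0, 8, 5, 0, 8]
append a[-1]+a[-1] = 8+8 = 16 → [0, 8, 5, 0, 8, 16]
insert 1 at 4 → [0, 8, 5, 0, 1, 8, 16]
pop(2) removes 5 → [0, 8, 0, 1, 8, 16]
append a[-1]+a[0] = 16+0 = 16 → [0, 8, 0, 1, 8, 16, 16]
insert 8 at 1 → [0, 8, 8, 0, 1, 8, 16, 16]
sum = 57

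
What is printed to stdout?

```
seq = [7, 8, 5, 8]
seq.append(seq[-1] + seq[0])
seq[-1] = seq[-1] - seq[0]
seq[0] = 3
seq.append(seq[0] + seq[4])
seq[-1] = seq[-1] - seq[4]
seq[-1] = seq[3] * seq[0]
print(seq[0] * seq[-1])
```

72

append seq[-1]+seq[0] = 8+7 = 15 → [7, 8, 5, 8, 15]
seq[-1] = seq[-1]-seq[0] = 15-7 = 8 → [7, 8, 5, 8, 8]
seq[0] = 3 → [3, 8, 5, 8, 8]
append seq[0]+seq[4] = 3+8 = 11 → [3, 8, 5, 8, 8, 11]
seq[-1] = seq[-1]-seq[4] = 11-8 = 3 → [3, 8, 5, 8, 8, 3]
seq[-1] = seq[3]*seq[0] = 8*3 = 24 → [3, 8, 5, 8, 8, 24]
seq[0]*seq[-1] = 3*24 = 72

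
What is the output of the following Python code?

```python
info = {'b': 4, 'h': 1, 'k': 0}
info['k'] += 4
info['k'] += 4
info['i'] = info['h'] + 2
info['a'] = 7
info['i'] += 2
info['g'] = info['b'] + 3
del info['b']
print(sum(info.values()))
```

info['k'] = 0+4 = 4 → {'b': 4, 'h': 1, 'k': 4}
info['k'] = 4+4 = 8 → {'b': 4, 'h': 1, 'k': 8}
info['i'] = info['h']+2 = 3 → {'b': 4, 'h': 1, 'k': 8, 'i': 3}
info['a'] = 7 → {'b': 4, 'h': 1, 'k': 8, 'i': 3, 'a': 7}
info['i'] = 3+2 = 5 → {'b': 4, 'h': 1, 'k': 8, 'i': 5, 'a': 7}
info['g'] = info['b']+3 = 7 → {'b': 4, 'h': 1, 'k': 8, 'i': 5, 'a': 7, 'g': 7}
del 'b' → {'h': 1, 'k': 8, 'i': 5, 'a': 7, 'g': 7}
sum of values = 28

28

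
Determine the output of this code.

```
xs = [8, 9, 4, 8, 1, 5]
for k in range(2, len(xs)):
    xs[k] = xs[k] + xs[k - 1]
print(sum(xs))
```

100

k=2: xs[2] = 4+9 = 13 → [8, 9, 13, 8, 1, 5]
k=3: xs[3] = 8+13 = 21 → [8, 9, 13, 21, 1, 5]
k=4: xs[4] = 1+21 = 22 → [8, 9, 13, 21, 22, 5]
k=5: xs[5] = 5+22 = 27 → [8, 9, 13, 21, 22, 27]
sum = 100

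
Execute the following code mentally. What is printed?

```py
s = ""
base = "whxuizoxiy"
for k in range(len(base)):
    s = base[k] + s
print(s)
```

yixoziuxhw

k=0: prepend 'w' → 'w'
k=1: prepend 'h' → 'hw'
k=2: prepend 'x' → 'xhw'
k=3: prepend 'u' → 'uxhw'
k=4: prepend 'i' → 'iuxhw'
k=5: prepend 'z' → 'ziuxhw'
k=6: prepend 'o' → 'oziuxhw'
k=7: prepend 'x' → 'xoziuxhw'
k=8: prepend 'i' → 'ixoziuxhw'
k=9: prepend 'y' → 'yixoziuxhw'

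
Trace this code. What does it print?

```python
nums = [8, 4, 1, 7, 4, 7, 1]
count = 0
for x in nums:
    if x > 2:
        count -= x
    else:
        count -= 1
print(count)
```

x=8: >2, count = 0-8 = -8
x=4: >2, count = (-8)-4 = -12
x=1: not >2, count = (-12)-1 = -13
x=7: >2, count = (-13)-7 = -20
x=4: >2, count = (-20)-4 = -24
x=7: >2, count = (-24)-7 = -31
x=1: not >2, count = (-31)-1 = -32

-32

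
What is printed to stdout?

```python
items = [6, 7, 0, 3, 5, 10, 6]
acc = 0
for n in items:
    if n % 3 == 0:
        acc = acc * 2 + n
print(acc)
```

60

n=6: %3==0, acc = 0*2+6 = 6
n=7: not %3==0
n=0: %3==0, acc = 6*2+0 = 12
n=3: %3==0, acc = 12*2+3 = 27
n=5: not %3==0
n=10: not %3==0
n=6: %3==0, acc = 27*2+6 = 60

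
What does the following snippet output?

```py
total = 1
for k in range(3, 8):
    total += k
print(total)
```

26

k=3: total = 1+3 = 4
k=4: total = 4+4 = 8
k=5: total = 8+5 = 13
k=6: total = 13+6 = 19
k=7: total = 19+7 = 26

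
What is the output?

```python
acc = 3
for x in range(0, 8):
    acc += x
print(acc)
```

31

x=0: acc = 3+0 = 3
x=1: acc = 3+1 = 4
x=2: acc = 4+2 = 6
x=3: acc = 6+3 = 9
x=4: acc = 9+4 = 13
x=5: acc = 13+5 = 18
x=6: acc = 18+6 = 24
x=7: acc = 24+7 = 31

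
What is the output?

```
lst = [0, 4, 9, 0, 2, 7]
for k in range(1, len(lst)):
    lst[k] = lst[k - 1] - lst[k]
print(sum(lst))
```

k=1: lst[1] = 0-4 = -4 → [0, -4, 9, 0, 2, 7]
k=2: lst[2] = (-4)-9 = -13 → [0, -4, -13, 0, 2, 7]
k=3: lst[3] = (-13)-0 = -13 → [0, -4, -13, -13, 2, 7]
k=4: lst[4] = (-13)-2 = -15 → [0, -4, -13, -13, -15, 7]
k=5: lst[5] = (-15)-7 = -22 → [0, -4, -13, -13, -15, -22]
sum = -67

-67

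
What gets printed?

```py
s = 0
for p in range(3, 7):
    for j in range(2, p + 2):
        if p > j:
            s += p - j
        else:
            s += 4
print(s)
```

p=3,j=2: 3>2, s = 0+1 = 1
p=3,j=3: not 3>3, s = 1+4 = 5
p=3,j=4: not 3>4, s = 5+4 = 9
p=4,j=2: 4>2, s = 9+2 = 11
p=4,j=3: 4>3, s = 11+1 = 12
p=4,j=4: not 4>4, s = 12+4 = 16
p=4,j=5: not 4>5, s = 16+4 = 20
p=5,j=2: 5>2, s = 20+3 = 23
p=5,j=3: 5>3, s = 23+2 = 25
p=5,j=4: 5>4, s = 25+1 = 26
p=5,j=5: not 5>5, s = 26+4 = 30
p=5,j=6: not 5>6, s = 30+4 = 34
p=6,j=2: 6>2, s = 34+4 = 38
p=6,j=3: 6>3, s = 38+3 = 41
p=6,j=4: 6>4, s = 41+2 = 43
p=6,j=5: 6>5, s = 43+1 = 44
p=6,j=6: not 6>6, s = 44+4 = 48
p=6,j=7: not 6>7, s = 48+4 = 52

52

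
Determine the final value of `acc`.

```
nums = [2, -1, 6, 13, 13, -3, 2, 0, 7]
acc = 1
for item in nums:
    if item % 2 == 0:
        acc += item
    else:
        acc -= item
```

-18

item=2: even, acc = 1+2 = 3
item=-1: not even, acc = 3-(-1) = 4
item=6: even, acc = 4+6 = 10
item=13: not even, acc = 10-13 = -3
item=13: not even, acc = (-3)-13 = -16
item=-3: not even, acc = (-16)-(-3) = -13
item=2: even, acc = (-13)+2 = -11
item=0: even, acc = (-11)+0 = -11
item=7: not even, acc = (-11)-7 = -18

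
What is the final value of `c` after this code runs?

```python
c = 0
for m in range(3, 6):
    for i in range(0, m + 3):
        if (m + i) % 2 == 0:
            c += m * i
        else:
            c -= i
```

m=3,i=0: odd sum, c = 0-0 = 0
m=3,i=1: even sum, c = 0+3 = 3
m=3,i=2: odd sum, c = 3-2 = 1
m=3,i=3: even sum, c = 1+9 = 10
m=3,i=4: odd sum, c = 10-4 = 6
m=3,i=5: even sum, c = 6+15 = 21
m=4,i=0: even sum, c = 21+0 = 21
m=4,i=1: odd sum, c = 21-1 = 20
m=4,i=2: even sum, c = 20+8 = 28
m=4,i=3: odd sum, c = 28-3 = 25
m=4,i=4: even sum, c = 25+16 = 41
m=4,i=5: odd sum, c = 41-5 = 36
m=4,i=6: even sum, c = 36+24 = 60
m=5,i=0: odd sum, c = 60-0 = 60
m=5,i=1: even sum, c = 60+5 = 65
m=5,i=2: odd sum, c = 65-2 = 63
m=5,i=3: even sum, c = 63+15 = 78
m=5,i=4: odd sum, c = 78-4 = 74
m=5,i=5: even sum, c = 74+25 = 99
m=5,i=6: odd sum, c = 99-6 = 93
m=5,i=7: even sum, c = 93+35 = 128

128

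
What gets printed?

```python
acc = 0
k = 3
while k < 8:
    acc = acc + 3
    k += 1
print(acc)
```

k=3: acc = 0+3 = 3
k=4: acc = 3+3 = 6
k=5: acc = 6+3 = 9
k=6: acc = 9+3 = 12
k=7: acc = 12+3 = 15

15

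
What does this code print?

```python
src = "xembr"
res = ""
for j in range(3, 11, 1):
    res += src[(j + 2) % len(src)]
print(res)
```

j=3: add src[0]='x' → 'x'
j=4: add src[1]='e' → 'xe'
j=5: add src[2]='m' → 'xem'
j=6: add src[3]='b' → 'xemb'
j=7: add src[4]='r' → 'xembr'
j=8: add src[0]='x' → 'xembrx'
j=9: add src[1]='e' → 'xembrxe'
j=10: add src[2]='m' → 'xembrxem'

xembrxem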